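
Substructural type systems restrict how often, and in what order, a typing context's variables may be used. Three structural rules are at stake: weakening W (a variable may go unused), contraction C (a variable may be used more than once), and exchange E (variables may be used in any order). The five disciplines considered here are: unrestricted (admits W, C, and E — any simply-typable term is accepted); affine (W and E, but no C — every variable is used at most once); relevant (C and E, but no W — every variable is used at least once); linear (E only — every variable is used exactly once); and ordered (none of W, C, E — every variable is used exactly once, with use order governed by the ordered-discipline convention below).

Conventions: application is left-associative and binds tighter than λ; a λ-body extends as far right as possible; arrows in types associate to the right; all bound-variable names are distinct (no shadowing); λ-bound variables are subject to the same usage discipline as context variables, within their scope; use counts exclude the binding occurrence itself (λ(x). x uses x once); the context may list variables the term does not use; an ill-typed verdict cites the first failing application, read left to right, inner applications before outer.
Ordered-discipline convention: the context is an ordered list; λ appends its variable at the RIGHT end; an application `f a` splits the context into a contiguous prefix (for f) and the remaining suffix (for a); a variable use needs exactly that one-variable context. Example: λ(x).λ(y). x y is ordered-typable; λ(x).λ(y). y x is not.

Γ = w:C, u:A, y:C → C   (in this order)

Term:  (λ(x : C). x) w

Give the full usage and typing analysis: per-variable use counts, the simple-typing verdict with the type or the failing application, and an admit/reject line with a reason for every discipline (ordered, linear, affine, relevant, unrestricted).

variable uses: w ×1, u ×0, y ×0, x [bound] ×1
order of uses: x, w
typing: the term checks, with type C
ordered: ✗ — u, y never used (weakening)
linear: ✗ — u, y never used (weakening)
affine: ✓ — w, u, y, x: no repeats, contraction unneeded
relevant: ✗ — u, y never used (weakening)
unrestricted: ✓ — well-typed at C; no restrictions here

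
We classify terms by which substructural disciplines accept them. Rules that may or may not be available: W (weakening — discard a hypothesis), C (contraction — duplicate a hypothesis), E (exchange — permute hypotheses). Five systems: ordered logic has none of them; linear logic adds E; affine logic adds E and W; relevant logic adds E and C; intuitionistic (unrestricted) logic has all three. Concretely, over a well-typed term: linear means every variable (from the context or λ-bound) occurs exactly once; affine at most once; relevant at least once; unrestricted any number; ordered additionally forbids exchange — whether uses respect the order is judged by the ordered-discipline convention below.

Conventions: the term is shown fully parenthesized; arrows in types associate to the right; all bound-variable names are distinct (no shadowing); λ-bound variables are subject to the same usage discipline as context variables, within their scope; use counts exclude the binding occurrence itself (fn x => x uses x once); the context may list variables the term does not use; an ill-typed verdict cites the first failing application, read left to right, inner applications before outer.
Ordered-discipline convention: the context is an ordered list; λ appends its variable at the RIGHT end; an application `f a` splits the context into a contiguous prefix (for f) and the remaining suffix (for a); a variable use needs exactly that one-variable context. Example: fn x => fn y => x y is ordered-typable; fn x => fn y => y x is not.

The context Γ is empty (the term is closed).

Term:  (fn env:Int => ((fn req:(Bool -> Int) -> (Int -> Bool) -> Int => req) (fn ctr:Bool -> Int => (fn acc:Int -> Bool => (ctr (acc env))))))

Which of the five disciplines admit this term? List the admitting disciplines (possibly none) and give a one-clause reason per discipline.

admitting disciplines: linear, affine, relevant, unrestricted
use counts: env [bound] ×1, req [bound] ×1, ctr [bound] ×1, acc [bound] ×1
order of uses: req, ctr, acc, env
typing: the term checks, with type Int -> (Bool -> Int) -> (Int -> Bool) -> Int
ordered: ✗, no contiguous prefix/suffix split fits req, ctr, acc, env
linear: ✓, each of env, req, ctr, acc used exactly once
affine: ✓, env, req, ctr, acc: no repeats, contraction unneeded
relevant: ✓, at least one use each (env, req, ctr, acc)
unrestricted: ✓, well-typed at Int -> (Bool -> Int) -> (Int -> Bool) -> Int; no restrictions here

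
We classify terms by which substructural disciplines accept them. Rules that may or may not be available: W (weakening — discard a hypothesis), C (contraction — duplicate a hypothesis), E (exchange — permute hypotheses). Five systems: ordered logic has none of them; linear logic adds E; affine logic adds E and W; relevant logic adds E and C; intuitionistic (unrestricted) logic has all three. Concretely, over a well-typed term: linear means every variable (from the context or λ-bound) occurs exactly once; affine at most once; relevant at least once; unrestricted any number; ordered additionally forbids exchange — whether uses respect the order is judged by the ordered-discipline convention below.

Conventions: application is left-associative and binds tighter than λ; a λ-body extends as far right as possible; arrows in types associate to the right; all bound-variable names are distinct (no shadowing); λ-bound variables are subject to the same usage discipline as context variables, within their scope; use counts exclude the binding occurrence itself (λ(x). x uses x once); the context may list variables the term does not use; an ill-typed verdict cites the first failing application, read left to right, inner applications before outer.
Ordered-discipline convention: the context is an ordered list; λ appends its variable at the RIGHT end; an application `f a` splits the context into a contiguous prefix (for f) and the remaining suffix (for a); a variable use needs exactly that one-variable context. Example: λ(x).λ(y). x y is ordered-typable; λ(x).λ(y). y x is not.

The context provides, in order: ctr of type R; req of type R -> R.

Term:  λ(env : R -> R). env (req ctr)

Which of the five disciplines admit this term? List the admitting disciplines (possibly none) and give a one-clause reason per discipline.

admitted by: linear, affine, relevant, unrestricted
counts: ctr ×1, req ×1, env [bound] ×1
order of uses: env, req, ctr
typing: well-typed — term : (R -> R) -> R
ordered ✗ (needs exchange: uses follow env, req, ctr)
linear ✓ (ctr, req, env: one use apiece)
affine ✓ (at most one use each (ctr, req, env))
relevant ✓ (ctr, req, env: all used, weakening unneeded)
unrestricted ✓ (typability at (R -> R) -> R is all that's needed)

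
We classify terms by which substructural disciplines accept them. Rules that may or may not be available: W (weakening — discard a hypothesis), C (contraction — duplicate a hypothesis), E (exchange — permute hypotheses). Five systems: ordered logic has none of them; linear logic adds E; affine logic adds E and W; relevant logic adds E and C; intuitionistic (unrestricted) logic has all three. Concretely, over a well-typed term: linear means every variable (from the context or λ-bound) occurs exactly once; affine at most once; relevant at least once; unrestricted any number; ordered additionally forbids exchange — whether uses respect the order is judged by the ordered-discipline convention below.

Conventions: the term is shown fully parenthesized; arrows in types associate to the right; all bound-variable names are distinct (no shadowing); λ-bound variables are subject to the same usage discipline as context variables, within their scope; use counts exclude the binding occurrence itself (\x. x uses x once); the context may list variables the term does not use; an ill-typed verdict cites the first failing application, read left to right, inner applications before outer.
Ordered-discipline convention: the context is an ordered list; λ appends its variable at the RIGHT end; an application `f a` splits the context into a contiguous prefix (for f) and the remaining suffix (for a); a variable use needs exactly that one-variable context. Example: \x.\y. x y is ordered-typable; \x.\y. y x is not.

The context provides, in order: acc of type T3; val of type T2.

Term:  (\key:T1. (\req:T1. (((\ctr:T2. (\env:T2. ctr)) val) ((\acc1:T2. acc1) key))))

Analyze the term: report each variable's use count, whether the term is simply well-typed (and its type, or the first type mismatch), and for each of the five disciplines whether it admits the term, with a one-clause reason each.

use counts: acc=0, val=1, key [bound]=1, req [bound]=0, ctr [bound]=1, env [bound]=0, acc1 [bound]=1
use order (left to right): ctr, val, acc1, key
typing: ill-typed: argument of type T1 where T2 is required
ordered ✗ (fails simple typing)
linear ✗ (a type mismatch blocks all five)
affine ✗ (the type mismatch rejects it)
relevant ✗ (not simply typable)
unrestricted ✗ (fails simple typing)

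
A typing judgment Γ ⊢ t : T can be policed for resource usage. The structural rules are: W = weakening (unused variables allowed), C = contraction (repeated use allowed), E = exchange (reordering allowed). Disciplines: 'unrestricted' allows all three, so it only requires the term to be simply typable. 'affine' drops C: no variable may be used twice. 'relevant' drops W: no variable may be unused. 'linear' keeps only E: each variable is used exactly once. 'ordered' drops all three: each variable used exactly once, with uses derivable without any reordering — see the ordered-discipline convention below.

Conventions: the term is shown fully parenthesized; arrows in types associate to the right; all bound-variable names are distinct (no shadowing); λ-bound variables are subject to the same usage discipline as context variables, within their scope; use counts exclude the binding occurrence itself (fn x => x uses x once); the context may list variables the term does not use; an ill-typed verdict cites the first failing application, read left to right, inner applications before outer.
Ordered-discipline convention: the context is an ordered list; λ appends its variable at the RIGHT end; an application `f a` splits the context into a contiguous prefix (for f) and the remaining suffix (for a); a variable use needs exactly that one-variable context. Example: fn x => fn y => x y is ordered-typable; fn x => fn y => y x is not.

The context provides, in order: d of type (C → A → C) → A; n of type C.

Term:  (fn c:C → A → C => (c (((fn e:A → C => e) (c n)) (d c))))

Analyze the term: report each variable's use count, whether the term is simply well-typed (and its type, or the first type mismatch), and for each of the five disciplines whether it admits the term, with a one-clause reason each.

usage: d: 1, n: 1, c (λ-bound): 3, e (λ-bound): 1
use order (left to right): c, e, c, n, d, c
typing: well-typed at (C → A → C) → A → C
ordered: ✗, uses contraction: c ×3
linear: ✗, uses contraction: c ×3
affine: ✗, uses contraction: c ×3
relevant: ✓, at least one use each (d, n, c, e)
unrestricted: ✓, type-checks ((C → A → C) → A → C) and nothing is barred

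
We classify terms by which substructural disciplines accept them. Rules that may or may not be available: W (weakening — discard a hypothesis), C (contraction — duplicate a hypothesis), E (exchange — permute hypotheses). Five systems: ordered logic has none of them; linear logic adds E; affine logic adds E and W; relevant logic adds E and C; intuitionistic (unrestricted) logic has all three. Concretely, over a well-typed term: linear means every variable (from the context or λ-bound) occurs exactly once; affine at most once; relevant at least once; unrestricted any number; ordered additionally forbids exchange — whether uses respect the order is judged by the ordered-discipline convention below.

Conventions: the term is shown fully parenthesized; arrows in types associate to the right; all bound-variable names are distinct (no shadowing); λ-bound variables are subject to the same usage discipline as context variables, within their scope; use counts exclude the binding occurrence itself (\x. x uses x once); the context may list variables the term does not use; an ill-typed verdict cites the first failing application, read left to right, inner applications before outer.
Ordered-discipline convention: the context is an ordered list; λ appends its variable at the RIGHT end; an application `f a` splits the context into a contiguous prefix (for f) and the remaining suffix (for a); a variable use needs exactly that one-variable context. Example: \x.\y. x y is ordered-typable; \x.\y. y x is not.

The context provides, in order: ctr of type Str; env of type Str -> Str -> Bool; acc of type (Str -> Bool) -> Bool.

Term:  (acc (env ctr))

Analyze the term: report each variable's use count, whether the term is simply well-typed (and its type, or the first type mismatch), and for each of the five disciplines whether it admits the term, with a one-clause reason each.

variable uses: ctr: 1×, env: 1×, acc: 1×
left-to-right use order: acc, env, ctr
typing: the term checks, with type Bool
ordered ✗ (no contiguous prefix/suffix split fits acc, env, ctr)
linear ✓ (exactly-once usage across ctr, env, acc)
affine ✓ (no duplicate uses among ctr, env, acc)
relevant ✓ (at least one use each (ctr, env, acc))
unrestricted ✓ (type-checks (Bool) and nothing is barred)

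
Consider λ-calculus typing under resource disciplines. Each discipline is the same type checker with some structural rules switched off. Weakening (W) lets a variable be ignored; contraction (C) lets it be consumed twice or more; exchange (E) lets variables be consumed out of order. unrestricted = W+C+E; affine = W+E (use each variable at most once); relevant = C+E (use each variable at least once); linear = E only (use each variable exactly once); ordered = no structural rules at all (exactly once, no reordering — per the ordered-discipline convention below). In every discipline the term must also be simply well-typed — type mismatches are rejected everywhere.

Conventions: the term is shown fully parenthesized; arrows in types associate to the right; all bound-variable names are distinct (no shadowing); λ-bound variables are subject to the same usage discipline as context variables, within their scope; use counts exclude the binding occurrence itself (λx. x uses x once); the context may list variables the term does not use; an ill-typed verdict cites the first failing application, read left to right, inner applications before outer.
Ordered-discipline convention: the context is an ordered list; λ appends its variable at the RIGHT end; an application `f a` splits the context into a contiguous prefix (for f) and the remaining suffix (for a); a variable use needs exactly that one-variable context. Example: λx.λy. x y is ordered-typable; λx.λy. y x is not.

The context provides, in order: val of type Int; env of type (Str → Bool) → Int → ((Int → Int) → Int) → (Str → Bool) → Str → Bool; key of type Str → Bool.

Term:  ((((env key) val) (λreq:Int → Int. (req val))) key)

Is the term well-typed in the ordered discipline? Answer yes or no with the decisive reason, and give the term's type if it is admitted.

no — repeated use of val ×2, key ×2
counts: val ×2, env ×1, key ×2, req [bound] ×1
uses in reading order: env, key, val, req, val, key
typing: well-typed — term : Str → Bool
across the five disciplines: ordered ✗ | linear ✗ | affine ✗ | relevant ✓ | unrestricted ✓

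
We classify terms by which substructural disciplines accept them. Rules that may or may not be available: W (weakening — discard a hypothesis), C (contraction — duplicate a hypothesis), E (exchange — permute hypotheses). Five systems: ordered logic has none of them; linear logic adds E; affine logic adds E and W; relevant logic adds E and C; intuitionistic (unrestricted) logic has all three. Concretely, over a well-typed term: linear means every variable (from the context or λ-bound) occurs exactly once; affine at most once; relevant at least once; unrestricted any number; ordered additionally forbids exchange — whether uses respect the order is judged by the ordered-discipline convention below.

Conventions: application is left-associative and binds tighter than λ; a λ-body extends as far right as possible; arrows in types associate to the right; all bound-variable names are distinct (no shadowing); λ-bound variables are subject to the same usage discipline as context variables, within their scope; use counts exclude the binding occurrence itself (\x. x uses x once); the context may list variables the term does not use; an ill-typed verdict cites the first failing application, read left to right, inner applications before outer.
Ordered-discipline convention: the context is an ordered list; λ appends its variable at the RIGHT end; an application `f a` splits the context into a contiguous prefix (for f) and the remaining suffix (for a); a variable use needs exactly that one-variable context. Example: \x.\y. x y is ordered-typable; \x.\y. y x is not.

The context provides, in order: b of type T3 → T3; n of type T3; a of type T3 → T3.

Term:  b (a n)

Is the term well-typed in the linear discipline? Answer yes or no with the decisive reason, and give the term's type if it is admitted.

yes — single use per variable (b, n, a); term : T3
counts: b: 1; n: 1; a: 1
order of uses: b, a, n
typing: well-typed — term : T3
summary: ordered ✗ · linear ✓ · affine ✓ · relevant ✓ · unrestricted ✓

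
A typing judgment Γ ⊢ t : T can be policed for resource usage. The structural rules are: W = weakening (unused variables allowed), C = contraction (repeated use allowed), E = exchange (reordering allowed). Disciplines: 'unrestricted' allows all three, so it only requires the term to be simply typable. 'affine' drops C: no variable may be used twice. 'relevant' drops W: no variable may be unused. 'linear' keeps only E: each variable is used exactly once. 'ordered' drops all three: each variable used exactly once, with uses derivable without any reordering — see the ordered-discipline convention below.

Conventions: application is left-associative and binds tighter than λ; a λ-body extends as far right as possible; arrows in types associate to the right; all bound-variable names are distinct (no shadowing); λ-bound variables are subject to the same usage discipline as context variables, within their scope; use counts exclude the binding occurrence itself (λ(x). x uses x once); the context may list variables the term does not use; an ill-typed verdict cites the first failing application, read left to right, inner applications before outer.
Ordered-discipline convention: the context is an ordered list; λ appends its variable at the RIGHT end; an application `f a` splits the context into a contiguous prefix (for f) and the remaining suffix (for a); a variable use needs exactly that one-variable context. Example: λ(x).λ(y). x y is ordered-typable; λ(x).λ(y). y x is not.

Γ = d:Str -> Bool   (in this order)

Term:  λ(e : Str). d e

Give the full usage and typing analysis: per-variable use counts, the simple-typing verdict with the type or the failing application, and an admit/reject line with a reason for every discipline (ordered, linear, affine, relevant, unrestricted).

counts: d ×1, e [bound] ×1
uses in reading order: d, e
typing: well-typed at Str -> Bool
ordered: ✓, single-use (d, e), ordered derivation ok
linear: ✓, each of d, e used exactly once
affine: ✓, none of d, e used more than once
relevant: ✓, at least one use each (d, e)
unrestricted: ✓, type-checks (Str -> Bool) and nothing is barred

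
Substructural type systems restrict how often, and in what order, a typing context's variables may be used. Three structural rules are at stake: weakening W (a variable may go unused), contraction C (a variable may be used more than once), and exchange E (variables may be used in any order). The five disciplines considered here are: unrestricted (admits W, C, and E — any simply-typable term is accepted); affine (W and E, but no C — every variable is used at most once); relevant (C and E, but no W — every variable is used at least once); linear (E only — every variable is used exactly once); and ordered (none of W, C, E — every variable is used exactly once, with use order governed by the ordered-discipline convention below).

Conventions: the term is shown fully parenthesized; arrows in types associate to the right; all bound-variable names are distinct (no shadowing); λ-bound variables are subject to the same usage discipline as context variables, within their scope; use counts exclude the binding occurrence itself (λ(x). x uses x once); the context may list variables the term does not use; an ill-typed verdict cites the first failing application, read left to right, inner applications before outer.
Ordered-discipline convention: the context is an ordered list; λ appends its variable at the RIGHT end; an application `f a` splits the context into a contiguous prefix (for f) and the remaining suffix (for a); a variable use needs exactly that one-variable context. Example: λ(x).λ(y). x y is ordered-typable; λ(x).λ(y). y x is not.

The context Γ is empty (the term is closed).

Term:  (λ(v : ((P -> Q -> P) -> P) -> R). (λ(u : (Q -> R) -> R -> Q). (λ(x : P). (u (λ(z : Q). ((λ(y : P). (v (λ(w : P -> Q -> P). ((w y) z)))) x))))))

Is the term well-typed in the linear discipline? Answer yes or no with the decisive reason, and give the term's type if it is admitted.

yes — exactly-once usage across v, u, x, z, y, w; term : (((P -> Q -> P) -> P) -> R) -> ((Q -> R) -> R -> Q) -> P -> R -> Q
counts: v (bound): 1; u (bound): 1; x (bound): 1; z (bound): 1; y (bound): 1; w (bound): 1
use order (left to right): u, v, w, y, z, x
typing: well-typed — term : (((P -> Q -> P) -> P) -> R) -> ((Q -> R) -> R -> Q) -> P -> R -> Q
summary: ordered ✗ | linear ✓ | affine ✓ | relevant ✓ | unrestricted ✓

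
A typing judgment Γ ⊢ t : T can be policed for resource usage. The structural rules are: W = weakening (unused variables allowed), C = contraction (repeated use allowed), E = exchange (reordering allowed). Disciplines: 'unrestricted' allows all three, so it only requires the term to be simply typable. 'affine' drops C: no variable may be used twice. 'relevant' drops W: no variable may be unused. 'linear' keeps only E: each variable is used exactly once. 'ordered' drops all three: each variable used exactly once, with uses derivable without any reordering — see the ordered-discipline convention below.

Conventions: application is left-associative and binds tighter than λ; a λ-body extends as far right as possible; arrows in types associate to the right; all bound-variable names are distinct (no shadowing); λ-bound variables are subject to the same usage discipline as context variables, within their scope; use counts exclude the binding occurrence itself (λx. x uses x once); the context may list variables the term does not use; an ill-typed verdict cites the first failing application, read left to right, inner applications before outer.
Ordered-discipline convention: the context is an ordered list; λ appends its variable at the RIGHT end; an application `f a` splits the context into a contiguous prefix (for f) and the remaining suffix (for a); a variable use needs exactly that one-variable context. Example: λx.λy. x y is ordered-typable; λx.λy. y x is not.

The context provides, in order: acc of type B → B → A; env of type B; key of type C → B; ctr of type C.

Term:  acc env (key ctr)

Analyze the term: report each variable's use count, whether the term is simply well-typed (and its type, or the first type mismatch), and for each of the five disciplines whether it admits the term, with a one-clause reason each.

use counts: acc ×1, env ×1, key ×1, ctr ×1
left-to-right use order: acc, env, key, ctr
typing: ✓ — A
ordered: ✓, one use each (acc, env, key, ctr); ordered split holds
linear: ✓, each of acc, env, key, ctr used exactly once
affine: ✓, at most one use each (acc, env, key, ctr)
relevant: ✓, acc, env, key, ctr: all used, weakening unneeded
unrestricted: ✓, well-typed at A; no restrictions here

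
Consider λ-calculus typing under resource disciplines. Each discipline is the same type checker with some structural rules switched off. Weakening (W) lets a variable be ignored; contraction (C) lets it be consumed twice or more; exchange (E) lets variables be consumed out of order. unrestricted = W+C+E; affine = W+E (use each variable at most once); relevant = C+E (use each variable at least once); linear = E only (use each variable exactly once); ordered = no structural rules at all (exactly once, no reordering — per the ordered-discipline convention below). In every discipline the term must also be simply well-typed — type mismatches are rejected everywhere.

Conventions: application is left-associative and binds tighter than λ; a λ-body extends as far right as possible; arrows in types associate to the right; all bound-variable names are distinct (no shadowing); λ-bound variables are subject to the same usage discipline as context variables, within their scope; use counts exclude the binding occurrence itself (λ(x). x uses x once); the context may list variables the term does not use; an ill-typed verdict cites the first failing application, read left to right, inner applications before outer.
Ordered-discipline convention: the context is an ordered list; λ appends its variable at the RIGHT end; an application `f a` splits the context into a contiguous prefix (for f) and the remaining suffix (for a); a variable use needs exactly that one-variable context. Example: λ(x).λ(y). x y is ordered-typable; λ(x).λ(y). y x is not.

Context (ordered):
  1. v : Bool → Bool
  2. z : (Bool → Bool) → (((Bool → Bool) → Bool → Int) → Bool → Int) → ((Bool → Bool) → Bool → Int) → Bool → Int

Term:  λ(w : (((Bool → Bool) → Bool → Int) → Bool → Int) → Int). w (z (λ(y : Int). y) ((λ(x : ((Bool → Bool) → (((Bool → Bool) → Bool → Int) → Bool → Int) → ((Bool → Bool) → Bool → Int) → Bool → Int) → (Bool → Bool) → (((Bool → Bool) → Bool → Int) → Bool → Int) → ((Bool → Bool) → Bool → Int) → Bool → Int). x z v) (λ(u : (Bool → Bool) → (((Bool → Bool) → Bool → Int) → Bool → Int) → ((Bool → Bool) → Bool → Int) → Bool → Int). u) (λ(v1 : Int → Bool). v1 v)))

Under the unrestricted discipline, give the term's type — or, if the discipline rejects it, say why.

not well-typed under unrestricted — the type mismatch rejects it
usage: v: 2, z: 2, w [bound]: 1, y [bound]: 1, x [bound]: 1, u [bound]: 1, v1 [bound]: 1
left-to-right use order: w, z, y, x, z, v, u, v1, v
typing: ill-typed: an argument Int → Int mismatches the expected Bool → Bool
per-discipline verdicts: ordered ✗ | linear ✗ | affine ✗ | relevant ✗ | unrestricted ✗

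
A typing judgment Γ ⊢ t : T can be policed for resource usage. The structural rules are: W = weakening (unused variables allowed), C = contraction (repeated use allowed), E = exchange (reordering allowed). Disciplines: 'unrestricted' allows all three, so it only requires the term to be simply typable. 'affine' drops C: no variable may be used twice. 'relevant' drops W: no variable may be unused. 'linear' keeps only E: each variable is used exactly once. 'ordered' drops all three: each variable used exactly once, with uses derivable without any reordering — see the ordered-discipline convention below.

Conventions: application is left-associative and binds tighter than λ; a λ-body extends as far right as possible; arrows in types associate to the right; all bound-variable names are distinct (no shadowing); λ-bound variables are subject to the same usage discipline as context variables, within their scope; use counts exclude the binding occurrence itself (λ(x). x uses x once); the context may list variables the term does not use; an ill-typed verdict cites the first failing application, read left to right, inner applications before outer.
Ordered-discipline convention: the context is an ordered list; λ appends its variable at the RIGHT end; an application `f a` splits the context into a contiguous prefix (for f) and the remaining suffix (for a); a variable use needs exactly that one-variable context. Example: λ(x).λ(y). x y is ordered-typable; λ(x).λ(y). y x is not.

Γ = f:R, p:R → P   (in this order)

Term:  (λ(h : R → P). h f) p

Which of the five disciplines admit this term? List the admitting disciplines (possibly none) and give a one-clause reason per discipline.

admitted in: linear, affine, relevant, unrestricted
counts: f: 1×, p: 1×, h [bound]: 1×
left-to-right use order: h, f, p
typing: well-typed at P
ordered: ✗, needs exchange: uses follow h, f, p
linear: ✓, single use per variable (f, p, h)
affine: ✓, none of f, p, h used more than once
relevant: ✓, every one of f, p, h appears
unrestricted: ✓, well-typed at P; no restrictions here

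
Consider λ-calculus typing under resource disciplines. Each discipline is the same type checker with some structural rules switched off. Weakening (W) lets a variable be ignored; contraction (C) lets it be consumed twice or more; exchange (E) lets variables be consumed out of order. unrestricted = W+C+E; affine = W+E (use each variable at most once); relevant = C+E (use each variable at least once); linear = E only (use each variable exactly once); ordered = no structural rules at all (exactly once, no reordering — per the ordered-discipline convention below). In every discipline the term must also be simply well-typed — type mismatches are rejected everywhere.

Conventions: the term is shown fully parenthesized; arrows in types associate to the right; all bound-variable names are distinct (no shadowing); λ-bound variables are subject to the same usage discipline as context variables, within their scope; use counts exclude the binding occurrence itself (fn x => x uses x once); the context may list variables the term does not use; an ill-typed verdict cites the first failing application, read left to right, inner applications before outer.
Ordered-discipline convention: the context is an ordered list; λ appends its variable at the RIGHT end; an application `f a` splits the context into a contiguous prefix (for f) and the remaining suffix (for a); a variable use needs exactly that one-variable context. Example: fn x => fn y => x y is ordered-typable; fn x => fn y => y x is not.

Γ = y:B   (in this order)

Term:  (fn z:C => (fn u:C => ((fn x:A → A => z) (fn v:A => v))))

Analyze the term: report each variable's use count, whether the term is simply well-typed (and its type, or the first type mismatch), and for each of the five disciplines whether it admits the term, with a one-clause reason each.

usage: y=0, z (λ-bound)=1, u (λ-bound)=0, x (λ-bound)=0, v (λ-bound)=1
left-to-right use order: z, v
typing: well-typed — term : C → C → C
ordered: ✗, unused: y, u, x — weakening required
linear: ✗, unused: y, u, x — weakening required
affine: ✓, at most one use each (y, z, u, x, v)
relevant: ✗, unused: y, u, x — weakening required
unrestricted: ✓, typability at C → C → C is all that's needed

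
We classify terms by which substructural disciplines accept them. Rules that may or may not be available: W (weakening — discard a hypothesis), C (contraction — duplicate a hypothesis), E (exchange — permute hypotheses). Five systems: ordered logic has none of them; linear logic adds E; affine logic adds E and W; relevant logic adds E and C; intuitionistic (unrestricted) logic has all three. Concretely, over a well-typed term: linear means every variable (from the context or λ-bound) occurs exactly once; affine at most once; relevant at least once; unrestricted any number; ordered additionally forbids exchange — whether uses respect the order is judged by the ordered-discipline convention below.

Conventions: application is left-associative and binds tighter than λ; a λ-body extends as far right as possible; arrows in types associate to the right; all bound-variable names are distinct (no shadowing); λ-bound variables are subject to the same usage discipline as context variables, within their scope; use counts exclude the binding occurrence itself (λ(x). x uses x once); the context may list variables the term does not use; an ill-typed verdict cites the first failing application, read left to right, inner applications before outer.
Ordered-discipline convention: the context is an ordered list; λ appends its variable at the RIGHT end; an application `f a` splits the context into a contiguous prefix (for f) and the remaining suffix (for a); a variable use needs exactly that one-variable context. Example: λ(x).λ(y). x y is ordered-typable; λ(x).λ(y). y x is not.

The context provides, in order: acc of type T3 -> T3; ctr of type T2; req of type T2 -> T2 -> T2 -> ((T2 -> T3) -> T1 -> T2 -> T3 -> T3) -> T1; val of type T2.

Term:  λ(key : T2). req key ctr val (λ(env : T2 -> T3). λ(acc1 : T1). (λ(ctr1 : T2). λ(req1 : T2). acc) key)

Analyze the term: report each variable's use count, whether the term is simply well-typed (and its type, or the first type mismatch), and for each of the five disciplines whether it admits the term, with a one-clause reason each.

usage: acc ×1; ctr ×1; req ×1; val ×1; key (bound) ×2; env (bound) ×0; acc1 (bound) ×0; ctr1 (bound) ×0; req1 (bound) ×0
order of uses: req, key, ctr, val, acc, key
typing: well-typed — term : T2 -> T1
ordered: ✗, uses contraction: key ×2; env, acc1, ctr1, req1 left unused
linear: ✗, uses contraction: key ×2; env, acc1, ctr1, req1 left unused
affine: ✗, uses contraction: key ×2
relevant: ✗, env, acc1, ctr1, req1 left unused
unrestricted: ✓, typability at T2 -> T1 is all that's needed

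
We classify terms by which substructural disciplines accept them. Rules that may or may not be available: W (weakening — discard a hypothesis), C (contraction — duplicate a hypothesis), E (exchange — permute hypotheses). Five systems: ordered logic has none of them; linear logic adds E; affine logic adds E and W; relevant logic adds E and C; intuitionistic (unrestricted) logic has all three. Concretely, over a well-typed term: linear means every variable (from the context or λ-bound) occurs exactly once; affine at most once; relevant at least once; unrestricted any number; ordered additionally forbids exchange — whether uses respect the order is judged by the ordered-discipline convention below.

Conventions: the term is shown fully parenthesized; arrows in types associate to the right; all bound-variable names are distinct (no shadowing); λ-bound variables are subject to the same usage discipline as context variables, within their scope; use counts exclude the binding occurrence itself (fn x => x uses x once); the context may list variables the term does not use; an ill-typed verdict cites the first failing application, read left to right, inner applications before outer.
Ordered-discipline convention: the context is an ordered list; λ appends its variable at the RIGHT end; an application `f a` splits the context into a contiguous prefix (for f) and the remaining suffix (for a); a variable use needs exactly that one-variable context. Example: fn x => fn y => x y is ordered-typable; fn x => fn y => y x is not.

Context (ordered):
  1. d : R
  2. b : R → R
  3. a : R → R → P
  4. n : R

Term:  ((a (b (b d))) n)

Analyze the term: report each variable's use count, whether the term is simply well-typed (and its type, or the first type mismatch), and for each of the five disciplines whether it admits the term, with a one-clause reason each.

use counts: d: 1; b: 2; a: 1; n: 1
order of uses: a, b, b, d, n
typing: well-typed at P
ordered: ✗ — b ×2 used more than once (contraction)
linear: ✗ — b ×2 used more than once (contraction)
affine: ✗ — b ×2 used more than once (contraction)
relevant: ✓ — d, b, a, n: all used, weakening unneeded
unrestricted: ✓ — simply typable at P; W, C, E all held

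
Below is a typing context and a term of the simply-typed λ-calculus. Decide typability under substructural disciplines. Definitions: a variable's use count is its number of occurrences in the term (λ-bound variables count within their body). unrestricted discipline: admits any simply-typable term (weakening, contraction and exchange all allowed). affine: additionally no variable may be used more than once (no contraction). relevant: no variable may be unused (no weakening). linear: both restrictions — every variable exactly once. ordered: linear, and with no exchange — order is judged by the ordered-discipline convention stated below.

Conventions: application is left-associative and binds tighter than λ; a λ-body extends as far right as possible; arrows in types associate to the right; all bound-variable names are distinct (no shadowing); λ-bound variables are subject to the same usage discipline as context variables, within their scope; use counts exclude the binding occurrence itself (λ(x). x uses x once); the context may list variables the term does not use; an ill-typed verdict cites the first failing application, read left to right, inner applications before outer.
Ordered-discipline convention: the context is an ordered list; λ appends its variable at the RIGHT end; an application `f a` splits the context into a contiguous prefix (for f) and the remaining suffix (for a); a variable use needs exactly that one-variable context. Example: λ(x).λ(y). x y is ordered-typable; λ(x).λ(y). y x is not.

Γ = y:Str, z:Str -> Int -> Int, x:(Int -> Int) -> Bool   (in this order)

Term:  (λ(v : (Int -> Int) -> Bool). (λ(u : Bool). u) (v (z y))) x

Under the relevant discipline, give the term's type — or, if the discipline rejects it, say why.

term : Bool
counts: y ×1, z ×1, x ×1, v (λ-bound) ×1, u (λ-bound) ×1
left-to-right use order: u, v, z, y, x
typing: the term checks, with type Bool
per-discipline verdicts: ordered ✗ · linear ✓ · affine ✓ · relevant ✓ · unrestricted ✓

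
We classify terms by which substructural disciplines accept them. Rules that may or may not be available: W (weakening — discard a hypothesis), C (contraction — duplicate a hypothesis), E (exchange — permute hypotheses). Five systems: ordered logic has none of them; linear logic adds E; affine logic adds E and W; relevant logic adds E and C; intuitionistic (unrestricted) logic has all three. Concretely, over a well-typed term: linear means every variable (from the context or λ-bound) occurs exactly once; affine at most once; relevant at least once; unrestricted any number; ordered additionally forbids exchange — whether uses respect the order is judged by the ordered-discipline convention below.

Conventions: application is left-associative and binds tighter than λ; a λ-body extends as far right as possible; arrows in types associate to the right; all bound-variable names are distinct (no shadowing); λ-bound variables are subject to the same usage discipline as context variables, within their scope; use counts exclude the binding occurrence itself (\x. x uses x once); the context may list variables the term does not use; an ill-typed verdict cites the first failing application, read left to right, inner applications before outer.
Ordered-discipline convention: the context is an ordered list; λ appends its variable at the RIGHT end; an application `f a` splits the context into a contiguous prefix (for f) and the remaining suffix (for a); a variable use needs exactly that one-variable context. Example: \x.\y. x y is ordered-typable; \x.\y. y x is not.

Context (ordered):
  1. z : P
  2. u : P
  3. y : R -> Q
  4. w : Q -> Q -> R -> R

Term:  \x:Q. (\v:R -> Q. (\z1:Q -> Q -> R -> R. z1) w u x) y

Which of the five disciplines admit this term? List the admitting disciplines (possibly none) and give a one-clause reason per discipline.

accepted by: none
counts: z: 0×, u: 1×, y: 1×, w: 1×, x (bound): 1×, v (bound): 0×, z1 (bound): 1×
order of uses: z1, w, u, x, y
typing: ill-typed: an argument P mismatches the expected Q
ordered: ✗, a type mismatch blocks all five
linear: ✗, the type mismatch rejects it
affine: ✗, not simply typable
relevant: ✗, fails simple typing
unrestricted: ✗, a type mismatch blocks all five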